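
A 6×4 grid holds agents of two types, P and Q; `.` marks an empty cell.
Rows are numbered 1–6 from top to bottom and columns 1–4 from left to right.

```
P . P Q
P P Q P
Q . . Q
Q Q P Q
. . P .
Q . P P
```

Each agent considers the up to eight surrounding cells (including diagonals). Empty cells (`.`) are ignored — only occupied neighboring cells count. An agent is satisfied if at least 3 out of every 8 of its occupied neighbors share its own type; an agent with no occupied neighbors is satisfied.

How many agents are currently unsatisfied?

4

(1,1)P 2/2 ok
(1,3)P 2/4 ok
(1,4)Q 1/3 unhappy
(2,1)P 2/3 ok
(2,2)P 3/5 ok
(2,3)Q 2/5 ok
(2,4)P 1/4 unhappy
(3,1)Q 2/4 ok
(3,4)Q 2/4 ok
(4,1)Q 2/2 ok
(4,2)Q 2/4 ok
(4,3)P 1/4 unhappy
(4,4)Q 1/3 unhappy
(5,3)P 3/5 ok
(6,1)Q 0/0 ok
(6,3)P 2/2 ok
(6,4)P 2/2 ok
Unsatisfied: (1,4), (2,4), (4,3), (4,4) — 4 in total.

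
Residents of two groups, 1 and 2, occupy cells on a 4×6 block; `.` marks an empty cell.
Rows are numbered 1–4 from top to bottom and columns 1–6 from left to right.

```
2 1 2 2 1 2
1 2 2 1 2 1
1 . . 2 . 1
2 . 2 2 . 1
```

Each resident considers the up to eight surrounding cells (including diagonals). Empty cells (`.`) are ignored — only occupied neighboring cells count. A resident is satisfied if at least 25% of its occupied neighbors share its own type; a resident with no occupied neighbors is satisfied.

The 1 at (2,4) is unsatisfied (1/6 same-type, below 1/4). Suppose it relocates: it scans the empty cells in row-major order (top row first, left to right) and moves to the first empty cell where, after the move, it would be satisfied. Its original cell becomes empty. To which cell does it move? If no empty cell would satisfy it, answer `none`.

(3,2)

Vacating (2,4). Empty cells in order:
  (3,2): 2/6 same-type → satisfied — stop here.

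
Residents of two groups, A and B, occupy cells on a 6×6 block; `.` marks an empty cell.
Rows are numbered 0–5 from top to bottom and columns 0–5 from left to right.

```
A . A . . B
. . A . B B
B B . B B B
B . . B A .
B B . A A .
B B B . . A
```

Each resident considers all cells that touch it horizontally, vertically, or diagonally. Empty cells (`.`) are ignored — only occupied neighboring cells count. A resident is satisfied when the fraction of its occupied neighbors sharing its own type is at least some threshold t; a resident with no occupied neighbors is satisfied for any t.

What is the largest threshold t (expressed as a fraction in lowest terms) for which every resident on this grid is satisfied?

1/3

(0,0)A — no occupied neighbors
(0,2)A 1/1
(0,5)B 2/2
(1,2)A 1/3
(1,4)B 5/5
(1,5)B 4/4
(2,0)B 2/2
(2,1)B 2/3
(2,3)B 3/5
(2,4)B 5/6
(2,5)B 3/4
(3,0)B 4/4
(3,3)B 2/5
(3,4)A 2/6
(4,0)B 4/4
(4,1)B 5/5
(4,3)A 2/4
(4,4)A 3/4
(5,0)B 3/3
(5,1)B 4/4
(5,2)B 2/3
(5,5)A 1/1
The smallest same-type fraction is 1/3 at (1,2), which reduces to 1/3. Any threshold above that leaves this resident unsatisfied.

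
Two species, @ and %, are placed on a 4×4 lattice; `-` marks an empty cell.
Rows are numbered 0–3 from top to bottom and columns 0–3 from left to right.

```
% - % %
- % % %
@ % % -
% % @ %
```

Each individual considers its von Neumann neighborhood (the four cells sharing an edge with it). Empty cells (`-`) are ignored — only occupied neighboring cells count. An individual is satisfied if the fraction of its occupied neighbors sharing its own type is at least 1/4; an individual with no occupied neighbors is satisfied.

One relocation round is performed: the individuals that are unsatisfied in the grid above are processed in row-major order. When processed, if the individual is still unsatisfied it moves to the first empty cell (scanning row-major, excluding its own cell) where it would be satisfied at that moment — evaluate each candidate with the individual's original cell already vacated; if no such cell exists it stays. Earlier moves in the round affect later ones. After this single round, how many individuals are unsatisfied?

Initially unsatisfied (in order): (2,0), (3,2), (3,3).
  (2,0): no empty cell satisfies it; stays.
  (3,2) → (1,0).
  (3,3): now satisfied by earlier moves; stays.
Resulting grid:
% - % %
@ % % %
@ % % -
% % - %
Unsatisfied now: (0,0).

1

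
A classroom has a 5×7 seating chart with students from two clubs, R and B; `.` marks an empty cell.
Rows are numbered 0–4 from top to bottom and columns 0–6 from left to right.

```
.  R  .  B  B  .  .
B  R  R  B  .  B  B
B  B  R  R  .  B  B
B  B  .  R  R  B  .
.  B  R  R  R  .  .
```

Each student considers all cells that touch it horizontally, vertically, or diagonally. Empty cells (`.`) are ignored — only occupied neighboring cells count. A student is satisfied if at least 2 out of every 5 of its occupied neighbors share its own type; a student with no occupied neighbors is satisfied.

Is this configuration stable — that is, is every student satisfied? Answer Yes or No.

Row 0: (0,1)R 2/3 ✓ · (0,3)B 2/3 ✓ · (0,4)B 3/3 ✓
Row 1: (1,0)B 2/4 ✓ · (1,1)R 3/6 ✓ · (1,2)R 4/7 ✓ · (1,3)B 2/5 ✓ · (1,5)B 4/4 ✓ · (1,6)B 3/3 ✓
Row 2: (2,0)B 4/5 ✓ · (2,1)B 4/7 ✓ · (2,2)R 4/7 ✓ · (2,3)R 4/5 ✓ · (2,5)B 4/5 ✓ · (2,6)B 4/4 ✓
Row 3: (3,0)B 4/4 ✓ · (3,1)B 4/6 ✓ · (3,3)R 6/6 ✓ · (3,4)R 4/6 ✓ · (3,5)B 2/4 ✓
Row 4: (4,1)B 2/3 ✓ · (4,2)R 2/4 ✓ · (4,3)R 4/4 ✓ · (4,4)R 3/4 ✓
All meet the threshold, so the configuration is stable.

Yes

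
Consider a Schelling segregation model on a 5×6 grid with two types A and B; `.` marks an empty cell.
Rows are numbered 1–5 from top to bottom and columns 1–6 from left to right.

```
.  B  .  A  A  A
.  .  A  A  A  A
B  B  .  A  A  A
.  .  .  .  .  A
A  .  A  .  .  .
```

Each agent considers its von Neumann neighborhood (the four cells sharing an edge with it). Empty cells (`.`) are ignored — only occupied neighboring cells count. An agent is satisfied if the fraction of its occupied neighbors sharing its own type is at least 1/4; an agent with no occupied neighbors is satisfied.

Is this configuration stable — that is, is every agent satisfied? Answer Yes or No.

Yes

Row 1: (1,2)B 0/0 ok · (1,4)A 2/2 ok · (1,5)A 3/3 ok · (1,6)A 2/2 ok
Row 2: (2,3)A 1/1 ok · (2,4)A 4/4 ok · (2,5)A 4/4 ok · (2,6)A 3/3 ok
Row 3: (3,1)B 1/1 ok · (3,2)B 1/1 ok · (3,4)A 2/2 ok · (3,5)A 3/3 ok · (3,6)A 3/3 ok
Row 4: (4,6)A 1/1 ok
Row 5: (5,1)A 0/0 ok · (5,3)A 0/0 ok
All meet the threshold, so the configuration is stable.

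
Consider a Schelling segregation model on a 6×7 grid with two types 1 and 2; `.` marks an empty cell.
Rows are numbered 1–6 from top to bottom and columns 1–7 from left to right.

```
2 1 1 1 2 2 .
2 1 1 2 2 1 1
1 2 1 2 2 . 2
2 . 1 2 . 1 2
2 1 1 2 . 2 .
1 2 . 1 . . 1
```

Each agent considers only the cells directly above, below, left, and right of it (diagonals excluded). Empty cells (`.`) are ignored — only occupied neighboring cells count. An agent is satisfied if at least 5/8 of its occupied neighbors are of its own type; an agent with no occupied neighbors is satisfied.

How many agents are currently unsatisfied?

(1,1)2 1/2 ✗
(1,2)1 2/3 ✓
(1,3)1 3/3 ✓
(1,4)1 1/3 ✗
(1,5)2 2/3 ✓
(1,6)2 1/2 ✗
(2,1)2 1/3 ✗
(2,2)1 2/4 ✗
(2,3)1 3/4 ✓
(2,4)2 2/4 ✗
(2,5)2 3/4 ✓
(2,6)1 1/3 ✗
(2,7)1 1/2 ✗
(3,1)1 0/3 ✗
(3,2)2 0/3 ✗
(3,3)1 2/4 ✗
(3,4)2 3/4 ✓
(3,5)2 2/2 ✓
(3,7)2 1/2 ✗
(4,1)2 1/2 ✗
(4,3)1 2/3 ✓
(4,4)2 2/3 ✓
(4,6)1 0/2 ✗
(4,7)2 1/2 ✗
(5,1)2 1/3 ✗
(5,2)1 1/3 ✗
(5,3)1 2/3 ✓
(5,4)2 1/3 ✗
(5,6)2 0/1 ✗
(6,1)1 0/2 ✗
(6,2)2 0/2 ✗
(6,4)1 0/1 ✗
(6,7)1 0/0 ✓
Unsatisfied: (1,1), (1,4), (1,6), (2,1), (2,2), (2,4), (2,6), (2,7), (3,1), (3,2), (3,3), (3,7), (4,1), (4,6), (4,7), (5,1), (5,2), (5,4), (5,6), (6,1), (6,2), (6,4) — 22 in total.

22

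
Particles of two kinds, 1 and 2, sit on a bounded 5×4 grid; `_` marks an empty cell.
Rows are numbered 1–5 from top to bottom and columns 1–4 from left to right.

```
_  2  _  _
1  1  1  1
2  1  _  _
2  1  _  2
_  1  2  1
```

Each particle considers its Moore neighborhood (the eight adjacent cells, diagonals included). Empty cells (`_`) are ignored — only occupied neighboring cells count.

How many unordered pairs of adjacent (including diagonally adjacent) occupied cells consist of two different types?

14

Scan each occupied cell's neighbors to the right and below (and the two forward diagonals) so each pair is counted once.
From row 1: 3 unlike of 3 pairs (running 3/3).
From row 2: 2 unlike of 8 pairs (running 5/11).
From row 3: 3 unlike of 5 pairs (running 8/16).
From row 4: 4 unlike of 6 pairs (running 12/22).
From row 5: 2 unlike of 2 pairs (running 14/24).
Total adjacent occupied pairs: 24; unlike-type pairs: 14.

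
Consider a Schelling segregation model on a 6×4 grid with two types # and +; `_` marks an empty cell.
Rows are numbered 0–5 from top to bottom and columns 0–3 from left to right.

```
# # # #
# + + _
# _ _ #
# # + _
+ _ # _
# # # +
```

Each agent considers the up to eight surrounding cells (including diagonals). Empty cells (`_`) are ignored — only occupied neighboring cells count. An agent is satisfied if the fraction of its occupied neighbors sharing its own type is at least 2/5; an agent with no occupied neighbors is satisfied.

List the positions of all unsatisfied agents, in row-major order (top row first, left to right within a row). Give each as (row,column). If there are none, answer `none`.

(1,1), (1,2), (2,3), (3,2), (4,0), (5,3)

Row 0: (0,0)# 2/3 ✓ · (0,1)# 3/5 ✓ · (0,2)# 2/4 ✓ · (0,3)# 1/2 ✓
Row 1: (1,0)# 3/4 ✓ · (1,1)+ 1/6 ✗ · (1,2)+ 1/5 ✗
Row 2: (2,0)# 3/4 ✓ · (2,3)# 0/2 ✗
Row 3: (3,0)# 2/3 ✓ · (3,1)# 3/5 ✓ · (3,2)+ 0/3 ✗
Row 4: (4,0)+ 0/4 ✗ · (4,2)# 3/5 ✓
Row 5: (5,0)# 1/2 ✓ · (5,1)# 3/4 ✓ · (5,2)# 2/3 ✓ · (5,3)+ 0/2 ✗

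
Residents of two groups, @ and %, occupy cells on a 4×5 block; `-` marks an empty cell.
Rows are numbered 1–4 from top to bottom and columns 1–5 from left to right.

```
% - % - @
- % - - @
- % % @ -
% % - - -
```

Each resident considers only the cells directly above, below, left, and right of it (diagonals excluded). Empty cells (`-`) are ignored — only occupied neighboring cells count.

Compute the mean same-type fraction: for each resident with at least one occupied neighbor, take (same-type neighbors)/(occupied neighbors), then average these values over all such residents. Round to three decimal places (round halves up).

Row 1: (1,1)% — no occupied neighbors · (1,3)% — no occupied neighbors · (1,5)@ 1/1
Row 2: (2,2)% 1/1 · (2,5)@ 1/1
Row 3: (3,2)% 3/3 · (3,3)% 1/2 · (3,4)@ 0/1
Row 4: (4,1)% 1/1 · (4,2)% 2/2
Sum over 8 residents: 1/1 + 1/1 + 1/1 + 3/3 + 1/2 + 0/1 + 1/1 + 2/2 = 13/2; mean = 13/2 ÷ 8 = 13/16 = 0.8125 → 0.813.

0.813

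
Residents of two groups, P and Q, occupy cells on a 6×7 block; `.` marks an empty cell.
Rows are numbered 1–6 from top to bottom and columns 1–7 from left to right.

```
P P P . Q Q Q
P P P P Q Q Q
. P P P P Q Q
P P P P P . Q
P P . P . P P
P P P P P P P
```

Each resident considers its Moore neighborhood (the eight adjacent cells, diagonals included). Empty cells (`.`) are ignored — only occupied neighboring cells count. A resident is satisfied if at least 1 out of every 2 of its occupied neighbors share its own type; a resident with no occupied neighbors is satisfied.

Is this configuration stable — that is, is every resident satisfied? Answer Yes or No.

Yes

Row 1: (1,1)P 3/3 ✓ · (1,2)P 5/5 ✓ · (1,3)P 4/4 ✓ · (1,5)Q 3/4 ✓ · (1,6)Q 5/5 ✓ · (1,7)Q 3/3 ✓
Row 2: (2,1)P 4/4 ✓ · (2,2)P 7/7 ✓ · (2,3)P 7/7 ✓ · (2,4)P 5/7 ✓ · (2,5)Q 4/7 ✓ · (2,6)Q 7/8 ✓ · (2,7)Q 5/5 ✓
Row 3: (3,2)P 7/7 ✓ · (3,3)P 8/8 ✓ · (3,4)P 7/8 ✓ · (3,5)P 4/7 ✓ · (3,6)Q 5/7 ✓ · (3,7)Q 4/4 ✓
Row 4: (4,1)P 4/4 ✓ · (4,2)P 6/6 ✓ · (4,3)P 7/7 ✓ · (4,4)P 6/6 ✓ · (4,5)P 5/6 ✓ · (4,7)Q 2/4 ✓
Row 5: (5,1)P 5/5 ✓ · (5,2)P 7/7 ✓ · (5,4)P 6/6 ✓ · (5,6)P 5/6 ✓ · (5,7)P 3/4 ✓
Row 6: (6,1)P 3/3 ✓ · (6,2)P 4/4 ✓ · (6,3)P 4/4 ✓ · (6,4)P 3/3 ✓ · (6,5)P 4/4 ✓ · (6,6)P 4/4 ✓ · (6,7)P 3/3 ✓
All meet the threshold, so the configuration is stable.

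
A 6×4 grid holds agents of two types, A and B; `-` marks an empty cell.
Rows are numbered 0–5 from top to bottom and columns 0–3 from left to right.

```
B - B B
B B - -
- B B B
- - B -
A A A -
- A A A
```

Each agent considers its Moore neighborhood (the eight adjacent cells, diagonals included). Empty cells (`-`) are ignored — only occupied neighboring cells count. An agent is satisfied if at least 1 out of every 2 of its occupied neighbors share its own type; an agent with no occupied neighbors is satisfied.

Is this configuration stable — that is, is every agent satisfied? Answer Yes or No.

Yes

(0,0)B 2/2 ok
(0,2)B 2/2 ok
(0,3)B 1/1 ok
(1,0)B 3/3 ok
(1,1)B 5/5 ok
(2,1)B 4/4 ok
(2,2)B 4/4 ok
(2,3)B 2/2 ok
(3,2)B 3/5 ok
(4,0)A 2/2 ok
(4,1)A 4/5 ok
(4,2)A 4/5 ok
(5,1)A 4/4 ok
(5,2)A 4/4 ok
(5,3)A 2/2 ok
All meet the threshold, so the configuration is stable.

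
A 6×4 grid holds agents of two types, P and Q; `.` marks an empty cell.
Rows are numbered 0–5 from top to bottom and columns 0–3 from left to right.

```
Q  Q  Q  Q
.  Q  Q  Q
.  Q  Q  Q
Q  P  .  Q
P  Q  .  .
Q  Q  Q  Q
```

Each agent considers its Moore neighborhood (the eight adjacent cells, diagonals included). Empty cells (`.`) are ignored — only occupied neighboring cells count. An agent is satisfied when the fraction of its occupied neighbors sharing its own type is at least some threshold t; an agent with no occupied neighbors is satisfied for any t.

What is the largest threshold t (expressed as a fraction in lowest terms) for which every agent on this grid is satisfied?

(0,0)Q 2/2
(0,1)Q 4/4
(0,2)Q 5/5
(0,3)Q 3/3
(1,1)Q 6/6
(1,2)Q 8/8
(1,3)Q 5/5
(2,1)Q 4/5
(2,2)Q 6/7
(2,3)Q 4/4
(3,0)Q 2/4
(3,1)P 1/5
(3,3)Q 2/2
(4,0)P 1/5
(4,1)Q 4/6
(5,0)Q 2/3
(5,1)Q 3/4
(5,2)Q 3/3
(5,3)Q 1/1
The smallest same-type fraction is 1/5 at (3,1), which reduces to 1/5. Any threshold above that leaves this agent unsatisfied.

1/5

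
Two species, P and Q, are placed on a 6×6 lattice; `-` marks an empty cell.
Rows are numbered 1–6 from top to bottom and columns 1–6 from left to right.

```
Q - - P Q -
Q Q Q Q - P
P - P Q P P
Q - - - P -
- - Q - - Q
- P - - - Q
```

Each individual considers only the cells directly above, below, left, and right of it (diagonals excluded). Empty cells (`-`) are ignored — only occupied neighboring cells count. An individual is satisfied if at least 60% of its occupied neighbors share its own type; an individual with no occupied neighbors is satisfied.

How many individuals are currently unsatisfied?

6

(1,1)Q 1/1 ✓
(1,4)P 0/2 ✗
(1,5)Q 0/1 ✗
(2,1)Q 2/3 ✓
(2,2)Q 2/2 ✓
(2,3)Q 2/3 ✓
(2,4)Q 2/3 ✓
(2,6)P 1/1 ✓
(3,1)P 0/2 ✗
(3,3)P 0/2 ✗
(3,4)Q 1/3 ✗
(3,5)P 2/3 ✓
(3,6)P 2/2 ✓
(4,1)Q 0/1 ✗
(4,5)P 1/1 ✓
(5,3)Q 0/0 ✓
(5,6)Q 1/1 ✓
(6,2)P 0/0 ✓
(6,6)Q 1/1 ✓
Unsatisfied: (1,4), (1,5), (3,1), (3,3), (3,4), (4,1) — 6 in total.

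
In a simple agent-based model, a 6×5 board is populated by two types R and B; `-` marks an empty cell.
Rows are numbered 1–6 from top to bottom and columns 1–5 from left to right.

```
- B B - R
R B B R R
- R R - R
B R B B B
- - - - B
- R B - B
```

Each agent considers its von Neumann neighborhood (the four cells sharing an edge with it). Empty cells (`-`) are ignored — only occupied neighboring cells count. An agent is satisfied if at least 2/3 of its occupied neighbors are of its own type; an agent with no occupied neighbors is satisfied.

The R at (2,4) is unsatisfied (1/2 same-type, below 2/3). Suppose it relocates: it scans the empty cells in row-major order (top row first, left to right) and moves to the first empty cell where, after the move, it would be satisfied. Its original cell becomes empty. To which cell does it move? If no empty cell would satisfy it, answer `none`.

Vacating (2,4). Empty cells in order:
  (1,1): 1/2 same-type → still unsatisfied.
  (1,4): 1/2 same-type → still unsatisfied.
  (3,1): 2/3 same-type → satisfied — stop here.

(3,1)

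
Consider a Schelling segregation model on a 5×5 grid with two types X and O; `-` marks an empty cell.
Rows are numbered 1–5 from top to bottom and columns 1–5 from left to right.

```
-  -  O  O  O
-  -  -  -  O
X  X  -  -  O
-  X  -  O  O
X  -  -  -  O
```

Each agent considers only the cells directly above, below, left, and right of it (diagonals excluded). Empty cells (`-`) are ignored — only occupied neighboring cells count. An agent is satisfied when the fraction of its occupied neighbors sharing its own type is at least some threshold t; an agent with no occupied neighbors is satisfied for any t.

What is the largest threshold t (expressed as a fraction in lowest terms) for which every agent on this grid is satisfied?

1/1

Row 1: (1,3)O 1/1 · (1,4)O 2/2 · (1,5)O 2/2
Row 2: (2,5)O 2/2
Row 3: (3,1)X 1/1 · (3,2)X 2/2 · (3,5)O 2/2
Row 4: (4,2)X 1/1 · (4,4)O 1/1 · (4,5)O 3/3
Row 5: (5,1)X — no occupied neighbors · (5,5)O 1/1
The smallest same-type fraction is 1/1 at (1,3), which reduces to 1/1. Any threshold above that leaves this agent unsatisfied.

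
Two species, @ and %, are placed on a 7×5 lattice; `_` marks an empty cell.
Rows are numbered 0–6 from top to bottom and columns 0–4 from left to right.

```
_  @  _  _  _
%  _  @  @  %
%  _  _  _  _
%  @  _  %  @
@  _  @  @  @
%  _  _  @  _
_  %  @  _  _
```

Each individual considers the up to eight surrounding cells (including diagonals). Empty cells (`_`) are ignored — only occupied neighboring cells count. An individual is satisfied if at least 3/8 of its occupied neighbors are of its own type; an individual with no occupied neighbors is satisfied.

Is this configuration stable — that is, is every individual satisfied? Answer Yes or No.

(0,1)@ 1/2 ok
(1,0)% 1/2 ok
(1,2)@ 2/2 ok
(1,3)@ 1/2 ok
(1,4)% 0/1 unhappy
(2,0)% 2/3 ok
(3,0)% 1/3 unhappy
(3,1)@ 2/4 ok
(3,3)% 0/4 unhappy
(3,4)@ 2/3 ok
(4,0)@ 1/3 unhappy
(4,2)@ 3/4 ok
(4,3)@ 4/5 ok
(4,4)@ 3/4 ok
(5,0)% 1/2 ok
(5,3)@ 4/4 ok
(6,1)% 1/2 ok
(6,2)@ 1/2 ok
For instance (1,4) has only 0/1 same-type neighbors, below 3/8.

No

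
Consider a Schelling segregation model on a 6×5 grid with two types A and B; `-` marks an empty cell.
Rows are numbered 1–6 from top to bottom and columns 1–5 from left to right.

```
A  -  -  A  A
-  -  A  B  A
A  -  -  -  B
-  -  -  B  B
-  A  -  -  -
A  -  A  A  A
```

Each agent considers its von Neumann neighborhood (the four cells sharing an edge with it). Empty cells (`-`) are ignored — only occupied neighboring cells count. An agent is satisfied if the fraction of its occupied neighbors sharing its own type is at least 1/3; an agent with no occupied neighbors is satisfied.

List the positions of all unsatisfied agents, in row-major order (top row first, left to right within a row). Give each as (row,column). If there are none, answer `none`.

Row 1: (1,1)A 0/0 ok · (1,4)A 1/2 ok · (1,5)A 2/2 ok
Row 2: (2,3)A 0/1 unhappy · (2,4)B 0/3 unhappy · (2,5)A 1/3 ok
Row 3: (3,1)A 0/0 ok · (3,5)B 1/2 ok
Row 4: (4,4)B 1/1 ok · (4,5)B 2/2 ok
Row 5: (5,2)A 0/0 ok
Row 6: (6,1)A 0/0 ok · (6,3)A 1/1 ok · (6,4)A 2/2 ok · (6,5)A 1/1 ok

(2,3), (2,4)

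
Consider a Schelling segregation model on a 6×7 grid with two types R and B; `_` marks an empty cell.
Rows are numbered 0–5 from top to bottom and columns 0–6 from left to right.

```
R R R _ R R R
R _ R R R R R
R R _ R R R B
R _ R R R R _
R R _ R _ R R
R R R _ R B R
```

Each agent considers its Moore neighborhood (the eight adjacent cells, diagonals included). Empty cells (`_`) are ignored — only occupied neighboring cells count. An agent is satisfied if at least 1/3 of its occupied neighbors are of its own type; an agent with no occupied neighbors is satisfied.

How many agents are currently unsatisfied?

Row 0: (0,0)R 2/2 ✓ · (0,1)R 4/4 ✓ · (0,2)R 3/3 ✓ · (0,4)R 4/4 ✓ · (0,5)R 5/5 ✓ · (0,6)R 3/3 ✓
Row 1: (1,0)R 4/4 ✓ · (1,2)R 5/5 ✓ · (1,3)R 6/6 ✓ · (1,4)R 7/7 ✓ · (1,5)R 7/8 ✓ · (1,6)R 4/5 ✓
Row 2: (2,0)R 3/3 ✓ · (2,1)R 5/5 ✓ · (2,3)R 7/7 ✓ · (2,4)R 8/8 ✓ · (2,5)R 6/7 ✓ · (2,6)B 0/4 ✗
Row 3: (3,0)R 4/4 ✓ · (3,2)R 5/5 ✓ · (3,3)R 5/5 ✓ · (3,4)R 7/7 ✓ · (3,5)R 5/6 ✓
Row 4: (4,0)R 4/4 ✓ · (4,1)R 6/6 ✓ · (4,3)R 5/5 ✓ · (4,5)R 5/6 ✓ · (4,6)R 3/4 ✓
Row 5: (5,0)R 3/3 ✓ · (5,1)R 4/4 ✓ · (5,2)R 3/3 ✓ · (5,4)R 2/3 ✓ · (5,5)B 0/4 ✗ · (5,6)R 2/3 ✓
Unsatisfied: (2,6), (5,5) — 2 in total.

2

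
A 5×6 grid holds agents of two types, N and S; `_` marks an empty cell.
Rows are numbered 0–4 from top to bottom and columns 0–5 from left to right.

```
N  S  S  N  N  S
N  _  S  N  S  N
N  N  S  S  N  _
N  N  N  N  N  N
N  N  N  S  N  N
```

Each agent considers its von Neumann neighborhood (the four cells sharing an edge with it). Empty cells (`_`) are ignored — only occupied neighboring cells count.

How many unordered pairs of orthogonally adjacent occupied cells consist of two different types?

Scan each occupied cell's neighbors to the right and below so each pair is counted once.
Row 0: N(0,0)–S(0,1)≠ N(0,0)–N(1,0)= S(0,1)–S(0,2)= S(0,2)–N(0,3)≠ S(0,2)–S(1,2)= N(0,3)–N(0,4)= N(0,3)–N(1,3)= N(0,4)–S(0,5)≠ N(0,4)–S(1,4)≠ S(0,5)–N(1,5)≠  → 5/10 unlike.
Row 1: N(1,0)–N(2,0)= S(1,2)–N(1,3)≠ S(1,2)–S(2,2)= N(1,3)–S(1,4)≠ N(1,3)–S(2,3)≠ S(1,4)–N(1,5)≠ S(1,4)–N(2,4)≠  → 5/7 unlike.
Row 2: N(2,0)–N(2,1)= N(2,0)–N(3,0)= N(2,1)–S(2,2)≠ N(2,1)–N(3,1)= S(2,2)–S(2,3)= S(2,2)–N(3,2)≠ S(2,3)–N(2,4)≠ S(2,3)–N(3,3)≠ N(2,4)–N(3,4)=  → 4/9 unlike.
Row 3: N(3,0)–N(3,1)= N(3,0)–N(4,0)= N(3,1)–N(3,2)= N(3,1)–N(4,1)= N(3,2)–N(3,3)= N(3,2)–N(4,2)= N(3,3)–N(3,4)= N(3,3)–S(4,3)≠ N(3,4)–N(3,5)= N(3,4)–N(4,4)= N(3,5)–N(4,5)=  → 1/11 unlike.
Row 4: N(4,0)–N(4,1)= N(4,1)–N(4,2)= N(4,2)–S(4,3)≠ S(4,3)–N(4,4)≠ N(4,4)–N(4,5)=  → 2/5 unlike.
Total adjacent occupied pairs: 42; unlike-type pairs: 17.

17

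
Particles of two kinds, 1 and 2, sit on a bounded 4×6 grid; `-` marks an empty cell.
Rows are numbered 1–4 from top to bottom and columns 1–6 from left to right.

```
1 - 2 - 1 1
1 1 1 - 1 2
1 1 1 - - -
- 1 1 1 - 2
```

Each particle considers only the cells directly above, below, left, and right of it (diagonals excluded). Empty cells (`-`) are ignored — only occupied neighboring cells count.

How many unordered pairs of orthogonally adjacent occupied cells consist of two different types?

3

Scan each occupied cell's neighbors to the right and below so each pair is counted once.
Row 1: 1(1,1)–1(2,1)= 2(1,3)–1(2,3)≠ 1(1,5)–1(1,6)= 1(1,5)–1(2,5)= 1(1,6)–2(2,6)≠  → 2/5 unlike.
Row 2: 1(2,1)–1(2,2)= 1(2,1)–1(3,1)= 1(2,2)–1(2,3)= 1(2,2)–1(3,2)= 1(2,3)–1(3,3)= 1(2,5)–2(2,6)≠  → 1/6 unlike.
Row 3: 1(3,1)–1(3,2)= 1(3,2)–1(3,3)= 1(3,2)–1(4,2)= 1(3,3)–1(4,3)=  → 0/4 unlike.
Row 4: 1(4,2)–1(4,3)= 1(4,3)–1(4,4)=  → 0/2 unlike.
Total adjacent occupied pairs: 17; unlike-type pairs: 3.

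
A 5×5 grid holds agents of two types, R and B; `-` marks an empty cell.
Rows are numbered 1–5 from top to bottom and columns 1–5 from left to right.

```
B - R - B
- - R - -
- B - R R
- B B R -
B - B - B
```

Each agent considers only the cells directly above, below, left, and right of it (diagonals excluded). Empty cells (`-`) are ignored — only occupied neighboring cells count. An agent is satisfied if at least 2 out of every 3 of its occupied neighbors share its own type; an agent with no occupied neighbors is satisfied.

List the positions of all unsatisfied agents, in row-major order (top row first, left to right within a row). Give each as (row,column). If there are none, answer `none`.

(4,4)

Row 1: (1,1)B 0/0 ok · (1,3)R 1/1 ok · (1,5)B 0/0 ok
Row 2: (2,3)R 1/1 ok
Row 3: (3,2)B 1/1 ok · (3,4)R 2/2 ok · (3,5)R 1/1 ok
Row 4: (4,2)B 2/2 ok · (4,3)B 2/3 ok · (4,4)R 1/2 unhappy
Row 5: (5,1)B 0/0 ok · (5,3)B 1/1 ok · (5,5)B 0/0 ok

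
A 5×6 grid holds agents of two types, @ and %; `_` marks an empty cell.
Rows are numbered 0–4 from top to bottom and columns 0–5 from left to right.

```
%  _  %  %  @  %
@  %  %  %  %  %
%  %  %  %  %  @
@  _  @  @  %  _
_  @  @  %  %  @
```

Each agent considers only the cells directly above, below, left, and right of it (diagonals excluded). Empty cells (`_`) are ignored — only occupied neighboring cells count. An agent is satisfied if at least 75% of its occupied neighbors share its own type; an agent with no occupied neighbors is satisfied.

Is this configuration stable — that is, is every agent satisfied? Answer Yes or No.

(0,0)% 0/1 not
(0,2)% 2/2 satisfied
(0,3)% 2/3 not
(0,4)@ 0/3 not
(0,5)% 1/2 not
(1,0)@ 0/3 not
(1,1)% 2/3 not
(1,2)% 4/4 satisfied
(1,3)% 4/4 satisfied
(1,4)% 3/4 satisfied
(1,5)% 2/3 not
(2,0)% 1/3 not
(2,1)% 3/3 satisfied
(2,2)% 3/4 satisfied
(2,3)% 3/4 satisfied
(2,4)% 3/4 satisfied
(2,5)@ 0/2 not
(3,0)@ 0/1 not
(3,2)@ 2/3 not
(3,3)@ 1/4 not
(3,4)% 2/3 not
(4,1)@ 1/1 satisfied
(4,2)@ 2/3 not
(4,3)% 1/3 not
(4,4)% 2/3 not
(4,5)@ 0/1 not
For instance (0,0) has only 0/1 same-type neighbors, below 3/4.

No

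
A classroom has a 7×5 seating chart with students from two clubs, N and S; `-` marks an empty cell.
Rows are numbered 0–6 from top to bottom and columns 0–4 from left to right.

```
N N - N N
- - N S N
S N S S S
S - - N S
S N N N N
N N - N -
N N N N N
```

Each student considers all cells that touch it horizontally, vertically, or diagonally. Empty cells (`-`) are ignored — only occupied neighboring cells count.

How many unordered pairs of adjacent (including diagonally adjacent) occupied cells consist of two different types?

21

Scan each occupied cell's neighbors to the right and below (and the two forward diagonals) so each pair is counted once.
Row 0: N(0,0)–N(0,1)= N(0,1)–N(1,2)= N(0,3)–N(0,4)= N(0,3)–S(1,3)≠ N(0,3)–N(1,4)= N(0,3)–N(1,2)= N(0,4)–N(1,4)= N(0,4)–S(1,3)≠  → 2/8 unlike.
Row 1: N(1,2)–S(1,3)≠ N(1,2)–S(2,2)≠ N(1,2)–S(2,3)≠ N(1,2)–N(2,1)= S(1,3)–N(1,4)≠ S(1,3)–S(2,3)= S(1,3)–S(2,4)= S(1,3)–S(2,2)= N(1,4)–S(2,4)≠ N(1,4)–S(2,3)≠  → 6/10 unlike.
Row 2: S(2,0)–N(2,1)≠ S(2,0)–S(3,0)= N(2,1)–S(2,2)≠ N(2,1)–S(3,0)≠ S(2,2)–S(2,3)= S(2,2)–N(3,3)≠ S(2,3)–S(2,4)= S(2,3)–N(3,3)≠ S(2,3)–S(3,4)= S(2,4)–S(3,4)= S(2,4)–N(3,3)≠  → 6/11 unlike.
Row 3: S(3,0)–S(4,0)= S(3,0)–N(4,1)≠ N(3,3)–S(3,4)≠ N(3,3)–N(4,3)= N(3,3)–N(4,4)= N(3,3)–N(4,2)= S(3,4)–N(4,4)≠ S(3,4)–N(4,3)≠  → 4/8 unlike.
Row 4: S(4,0)–N(4,1)≠ S(4,0)–N(5,0)≠ S(4,0)–N(5,1)≠ N(4,1)–N(4,2)= N(4,1)–N(5,1)= N(4,1)–N(5,0)= N(4,2)–N(4,3)= N(4,2)–N(5,3)= N(4,2)–N(5,1)= N(4,3)–N(4,4)= N(4,3)–N(5,3)= N(4,4)–N(5,3)=  → 3/12 unlike.
Row 5: N(5,0)–N(5,1)= N(5,0)–N(6,0)= N(5,0)–N(6,1)= N(5,1)–N(6,1)= N(5,1)–N(6,2)= N(5,1)–N(6,0)= N(5,3)–N(6,3)= N(5,3)–N(6,4)= N(5,3)–N(6,2)=  → 0/9 unlike.
Row 6: N(6,0)–N(6,1)= N(6,1)–N(6,2)= N(6,2)–N(6,3)= N(6,3)–N(6,4)=  → 0/4 unlike.
Total adjacent occupied pairs: 62; unlike-type pairs: 21.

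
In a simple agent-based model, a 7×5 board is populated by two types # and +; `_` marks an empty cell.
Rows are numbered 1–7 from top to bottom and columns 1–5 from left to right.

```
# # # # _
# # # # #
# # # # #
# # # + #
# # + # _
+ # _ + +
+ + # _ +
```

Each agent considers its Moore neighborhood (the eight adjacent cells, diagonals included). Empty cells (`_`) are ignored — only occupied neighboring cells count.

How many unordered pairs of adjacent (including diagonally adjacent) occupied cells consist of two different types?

20

Scan each occupied cell's neighbors to the right and below (and the two forward diagonals) so each pair is counted once.
From row 1: 0 unlike of 14 pairs (running 0/14).
From row 2: 0 unlike of 17 pairs (running 0/31).
From row 3: 3 unlike of 17 pairs (running 3/48).
From row 4: 5 unlike of 15 pairs (running 8/63).
From row 5: 7 unlike of 11 pairs (running 15/74).
From row 6: 4 unlike of 10 pairs (running 19/84).
From row 7: 1 unlike of 2 pairs (running 20/86).
Total adjacent occupied pairs: 86; unlike-type pairs: 20.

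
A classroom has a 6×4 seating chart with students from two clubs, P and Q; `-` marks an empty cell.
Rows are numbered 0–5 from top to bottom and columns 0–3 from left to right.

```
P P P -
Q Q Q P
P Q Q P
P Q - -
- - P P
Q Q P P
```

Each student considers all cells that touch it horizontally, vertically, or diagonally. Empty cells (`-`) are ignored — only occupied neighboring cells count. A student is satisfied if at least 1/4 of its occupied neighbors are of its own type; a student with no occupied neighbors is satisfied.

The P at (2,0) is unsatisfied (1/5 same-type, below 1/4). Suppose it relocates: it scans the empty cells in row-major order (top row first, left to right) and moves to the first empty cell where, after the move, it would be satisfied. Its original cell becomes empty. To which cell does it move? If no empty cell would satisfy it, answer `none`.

(0,3)

Vacating (2,0). Empty cells in order:
  (0,3): 2/3 same-type → satisfied — stop here.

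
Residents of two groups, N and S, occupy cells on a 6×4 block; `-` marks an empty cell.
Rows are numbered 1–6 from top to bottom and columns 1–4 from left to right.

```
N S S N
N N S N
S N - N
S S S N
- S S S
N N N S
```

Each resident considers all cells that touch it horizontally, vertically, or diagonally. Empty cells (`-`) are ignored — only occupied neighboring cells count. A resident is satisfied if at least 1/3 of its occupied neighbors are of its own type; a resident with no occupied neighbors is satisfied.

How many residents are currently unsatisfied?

Row 1: (1,1)N 2/3 ok · (1,2)S 2/5 ok · (1,3)S 2/5 ok · (1,4)N 1/3 ok
Row 2: (2,1)N 3/5 ok · (2,2)N 3/7 ok · (2,3)S 2/7 unhappy · (2,4)N 2/4 ok
Row 3: (3,1)S 2/5 ok · (3,2)N 2/7 unhappy · (3,4)N 2/4 ok
Row 4: (4,1)S 3/4 ok · (4,2)S 5/6 ok · (4,3)S 4/7 ok · (4,4)N 1/4 unhappy
Row 5: (5,2)S 4/7 ok · (5,3)S 5/8 ok · (5,4)S 3/5 ok
Row 6: (6,1)N 1/2 ok · (6,2)N 2/4 ok · (6,3)N 1/5 unhappy · (6,4)S 2/3 ok
Unsatisfied: (2,3), (3,2), (4,4), (6,3) — 4 in total.

4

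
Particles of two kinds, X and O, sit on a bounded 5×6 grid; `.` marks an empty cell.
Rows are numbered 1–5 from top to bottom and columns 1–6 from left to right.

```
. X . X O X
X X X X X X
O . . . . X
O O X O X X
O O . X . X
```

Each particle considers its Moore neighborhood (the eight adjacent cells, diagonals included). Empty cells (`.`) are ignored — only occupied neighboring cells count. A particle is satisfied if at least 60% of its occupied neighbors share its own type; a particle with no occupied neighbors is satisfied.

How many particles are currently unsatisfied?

4

(1,2)X 3/3 ✓
(1,4)X 3/4 ✓
(1,5)O 0/5 ✗
(1,6)X 2/3 ✓
(2,1)X 2/3 ✓
(2,2)X 3/4 ✓
(2,3)X 4/4 ✓
(2,4)X 3/4 ✓
(2,5)X 5/6 ✓
(2,6)X 3/4 ✓
(3,1)O 2/4 ✗
(3,6)X 4/4 ✓
(4,1)O 4/4 ✓
(4,2)O 4/5 ✓
(4,3)X 1/4 ✗
(4,4)O 0/3 ✗
(4,5)X 4/5 ✓
(4,6)X 3/3 ✓
(5,1)O 3/3 ✓
(5,2)O 3/4 ✓
(5,4)X 2/3 ✓
(5,6)X 2/2 ✓
Unsatisfied: (1,5), (3,1), (4,3), (4,4) — 4 in total.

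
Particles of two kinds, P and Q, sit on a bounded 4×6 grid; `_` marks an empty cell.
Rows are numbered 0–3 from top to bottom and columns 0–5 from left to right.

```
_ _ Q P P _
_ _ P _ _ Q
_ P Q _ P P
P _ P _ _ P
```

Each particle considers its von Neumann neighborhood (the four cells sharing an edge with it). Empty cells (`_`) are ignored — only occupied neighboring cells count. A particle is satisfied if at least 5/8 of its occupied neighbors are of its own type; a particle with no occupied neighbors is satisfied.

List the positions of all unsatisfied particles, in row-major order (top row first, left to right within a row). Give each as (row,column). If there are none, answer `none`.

(0,2)Q 0/2 unhappy
(0,3)P 1/2 unhappy
(0,4)P 1/1 ok
(1,2)P 0/2 unhappy
(1,5)Q 0/1 unhappy
(2,1)P 0/1 unhappy
(2,2)Q 0/3 unhappy
(2,4)P 1/1 ok
(2,5)P 2/3 ok
(3,0)P 0/0 ok
(3,2)P 0/1 unhappy
(3,5)P 1/1 ok

(0,2), (0,3), (1,2), (1,5), (2,1), (2,2), (3,2)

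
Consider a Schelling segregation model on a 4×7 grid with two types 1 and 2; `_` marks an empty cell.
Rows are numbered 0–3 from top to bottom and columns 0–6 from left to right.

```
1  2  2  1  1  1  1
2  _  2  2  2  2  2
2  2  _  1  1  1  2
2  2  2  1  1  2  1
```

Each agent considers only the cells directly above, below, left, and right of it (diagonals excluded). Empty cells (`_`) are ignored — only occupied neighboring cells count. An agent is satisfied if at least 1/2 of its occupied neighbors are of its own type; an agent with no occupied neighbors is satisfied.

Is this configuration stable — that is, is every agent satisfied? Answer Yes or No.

No

Row 0: (0,0)1 0/2 unhappy · (0,1)2 1/2 ok · (0,2)2 2/3 ok · (0,3)1 1/3 unhappy · (0,4)1 2/3 ok · (0,5)1 2/3 ok · (0,6)1 1/2 ok
Row 1: (1,0)2 1/2 ok · (1,2)2 2/2 ok · (1,3)2 2/4 ok · (1,4)2 2/4 ok · (1,5)2 2/4 ok · (1,6)2 2/3 ok
Row 2: (2,0)2 3/3 ok · (2,1)2 2/2 ok · (2,3)1 2/3 ok · (2,4)1 3/4 ok · (2,5)1 1/4 unhappy · (2,6)2 1/3 unhappy
Row 3: (3,0)2 2/2 ok · (3,1)2 3/3 ok · (3,2)2 1/2 ok · (3,3)1 2/3 ok · (3,4)1 2/3 ok · (3,5)2 0/3 unhappy · (3,6)1 0/2 unhappy
For instance (0,0) has only 0/2 same-type neighbors, below 1/2.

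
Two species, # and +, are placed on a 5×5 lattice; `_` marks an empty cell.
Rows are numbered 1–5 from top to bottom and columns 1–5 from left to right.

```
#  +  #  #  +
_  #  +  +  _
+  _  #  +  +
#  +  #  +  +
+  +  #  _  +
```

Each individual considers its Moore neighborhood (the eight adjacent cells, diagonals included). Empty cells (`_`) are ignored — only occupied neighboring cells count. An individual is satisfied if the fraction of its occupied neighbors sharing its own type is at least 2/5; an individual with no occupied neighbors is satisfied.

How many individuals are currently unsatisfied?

Row 1: (1,1)# 1/2 ok · (1,2)+ 1/4 unhappy · (1,3)# 2/5 ok · (1,4)# 1/4 unhappy · (1,5)+ 1/2 ok
Row 2: (2,2)# 3/6 ok · (2,3)+ 3/7 ok · (2,4)+ 4/7 ok
Row 3: (3,1)+ 1/3 unhappy · (3,3)# 2/7 unhappy · (3,4)+ 5/7 ok · (3,5)+ 4/4 ok
Row 4: (4,1)# 0/4 unhappy · (4,2)+ 3/7 ok · (4,3)# 2/6 unhappy · (4,4)+ 4/7 ok · (4,5)+ 4/4 ok
Row 5: (5,1)+ 2/3 ok · (5,2)+ 2/5 ok · (5,3)# 1/4 unhappy · (5,5)+ 2/2 ok
Unsatisfied: (1,2), (1,4), (3,1), (3,3), (4,1), (4,3), (5,3) — 7 in total.

7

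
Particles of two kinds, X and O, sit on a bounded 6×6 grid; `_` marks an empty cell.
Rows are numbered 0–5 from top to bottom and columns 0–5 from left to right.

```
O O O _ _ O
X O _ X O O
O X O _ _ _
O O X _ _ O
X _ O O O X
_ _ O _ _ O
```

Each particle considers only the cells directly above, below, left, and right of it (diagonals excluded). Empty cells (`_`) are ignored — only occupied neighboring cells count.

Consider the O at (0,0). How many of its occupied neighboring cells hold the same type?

Occupied neighbors of (0,0): (1,0)=X, (0,1)=O.
Same type (O): 1 of 2.

1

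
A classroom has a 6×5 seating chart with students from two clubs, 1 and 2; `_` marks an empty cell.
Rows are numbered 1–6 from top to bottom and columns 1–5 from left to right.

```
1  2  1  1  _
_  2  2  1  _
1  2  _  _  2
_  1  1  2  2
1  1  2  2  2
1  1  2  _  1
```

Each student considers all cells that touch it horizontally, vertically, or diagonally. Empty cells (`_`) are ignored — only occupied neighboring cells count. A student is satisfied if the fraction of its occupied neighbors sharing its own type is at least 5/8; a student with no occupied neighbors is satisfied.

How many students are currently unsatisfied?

Row 1: (1,1)1 0/2 unhappy · (1,2)2 2/4 unhappy · (1,3)1 2/5 unhappy · (1,4)1 2/3 ok
Row 2: (2,2)2 3/6 unhappy · (2,3)2 3/6 unhappy · (2,4)1 2/4 unhappy
Row 3: (3,1)1 1/3 unhappy · (3,2)2 2/5 unhappy · (3,5)2 2/3 ok
Row 4: (4,2)1 4/6 ok · (4,3)1 2/6 unhappy · (4,4)2 5/6 ok · (4,5)2 4/4 ok
Row 5: (5,1)1 4/4 ok · (5,2)1 5/7 ok · (5,3)2 3/7 unhappy · (5,4)2 5/7 ok · (5,5)2 3/4 ok
Row 6: (6,1)1 3/3 ok · (6,2)1 3/5 unhappy · (6,3)2 2/4 unhappy · (6,5)1 0/2 unhappy
Unsatisfied: (1,1), (1,2), (1,3), (2,2), (2,3), (2,4), (3,1), (3,2), (4,3), (5,3), (6,2), (6,3), (6,5) — 13 in total.

13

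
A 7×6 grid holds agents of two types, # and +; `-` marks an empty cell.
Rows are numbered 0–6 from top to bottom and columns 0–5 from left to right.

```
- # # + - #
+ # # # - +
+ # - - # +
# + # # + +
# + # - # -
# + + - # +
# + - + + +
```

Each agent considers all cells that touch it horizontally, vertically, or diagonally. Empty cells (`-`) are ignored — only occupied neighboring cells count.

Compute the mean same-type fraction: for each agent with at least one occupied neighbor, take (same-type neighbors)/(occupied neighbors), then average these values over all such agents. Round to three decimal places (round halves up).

(0,1)# 3/4
(0,2)# 4/5
(0,3)+ 0/3
(0,5)# 0/1
(1,0)+ 1/4
(1,1)# 4/6
(1,2)# 5/6
(1,3)# 3/4
(1,5)+ 1/3
(2,0)+ 2/5
(2,1)# 4/7
(2,4)# 2/6
(2,5)+ 3/4
(3,0)# 2/5
(3,1)+ 2/7
(3,2)# 3/5
(3,3)# 4/5
(3,4)+ 2/5
(3,5)+ 2/4
(4,0)# 2/5
(4,1)+ 3/8
(4,2)# 2/6
(4,4)# 2/5
(5,0)# 2/5
(5,1)+ 3/7
(5,2)+ 4/5
(5,4)# 1/5
(5,5)+ 2/4
(6,0)# 1/3
(6,1)+ 2/4
(6,3)+ 2/3
(6,4)+ 3/4
(6,5)+ 2/3
Sum over 33 agents: 3/4 + 4/5 + 0/3 + 0/1 + 1/4 + 4/6 + 5/6 + 3/4 + 1/3 + 2/5 + 4/7 + 2/6 + 3/4 + 2/5 + 2/7 + 3/5 + 4/5 + 2/5 + 2/4 + 2/5 + 3/8 + 2/6 + 2/5 + 2/5 + 3/7 + 4/5 + 1/5 + 2/4 + 1/3 + 2/4 + 2/3 + 3/4 + 2/3 = 13589/840; mean = 13589/840 ÷ 33 = 13589/27720 = 0.490223… → 0.490.

0.490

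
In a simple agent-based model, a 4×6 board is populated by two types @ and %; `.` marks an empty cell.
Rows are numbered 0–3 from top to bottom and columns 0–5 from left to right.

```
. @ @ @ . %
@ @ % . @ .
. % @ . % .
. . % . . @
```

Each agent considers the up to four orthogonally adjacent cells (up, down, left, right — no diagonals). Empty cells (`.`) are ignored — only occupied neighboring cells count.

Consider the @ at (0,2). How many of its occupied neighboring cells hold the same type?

2

Occupied neighbors of (0,2): (1,2)=%, (0,1)=@, (0,3)=@.
Same type (@): 2 of 3.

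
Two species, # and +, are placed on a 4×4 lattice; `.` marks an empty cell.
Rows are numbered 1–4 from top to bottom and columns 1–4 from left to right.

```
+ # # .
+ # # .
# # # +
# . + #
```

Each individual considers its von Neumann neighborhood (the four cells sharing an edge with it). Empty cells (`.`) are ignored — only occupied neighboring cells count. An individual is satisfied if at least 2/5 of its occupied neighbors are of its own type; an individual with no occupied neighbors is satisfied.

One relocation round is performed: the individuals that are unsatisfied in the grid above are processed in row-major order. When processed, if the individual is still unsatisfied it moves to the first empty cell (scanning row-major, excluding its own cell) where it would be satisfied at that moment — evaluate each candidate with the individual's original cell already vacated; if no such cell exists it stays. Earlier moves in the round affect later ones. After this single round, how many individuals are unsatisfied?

Initially unsatisfied (in order): (2,1), (3,4), (4,3), (4,4).
  (2,1) → (2,4).
  (3,4) → (1,4).
  (4,3): no empty cell satisfies it; stays.
  (4,4) → (2,1).
Resulting grid:
+ # # +
# # # +
# # # .
# . + .
Unsatisfied now: (1,1), (4,3).

2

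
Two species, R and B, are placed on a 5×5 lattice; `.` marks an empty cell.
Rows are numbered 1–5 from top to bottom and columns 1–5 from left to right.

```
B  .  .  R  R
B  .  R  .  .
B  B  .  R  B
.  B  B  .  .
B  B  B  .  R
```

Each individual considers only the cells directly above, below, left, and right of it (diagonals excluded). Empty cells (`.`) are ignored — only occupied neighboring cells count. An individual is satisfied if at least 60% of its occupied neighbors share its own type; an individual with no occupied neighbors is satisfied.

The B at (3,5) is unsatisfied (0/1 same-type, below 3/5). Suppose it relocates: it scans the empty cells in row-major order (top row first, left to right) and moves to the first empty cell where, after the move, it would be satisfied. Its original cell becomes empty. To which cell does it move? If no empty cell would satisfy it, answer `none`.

Vacating (3,5). Empty cells in order:
  (1,2): 1/1 same-type → satisfied — stop here.

(1,2)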